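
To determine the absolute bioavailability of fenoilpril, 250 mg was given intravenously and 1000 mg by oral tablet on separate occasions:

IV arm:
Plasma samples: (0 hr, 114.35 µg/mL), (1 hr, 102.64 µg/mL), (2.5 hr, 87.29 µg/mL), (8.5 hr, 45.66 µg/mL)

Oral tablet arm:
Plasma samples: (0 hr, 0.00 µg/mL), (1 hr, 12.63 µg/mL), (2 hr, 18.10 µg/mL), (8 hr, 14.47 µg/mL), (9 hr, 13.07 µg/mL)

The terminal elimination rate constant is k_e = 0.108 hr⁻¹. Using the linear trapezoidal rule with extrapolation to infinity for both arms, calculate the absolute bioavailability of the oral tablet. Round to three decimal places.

F = 0.059

Trapezoidal AUC_0→8.5 (IV):
  [0→1]: (114.35+102.64)/2 × 1 = 108.495
  [1→2.5]: (102.64+87.29)/2 × 1.5 = 142.4475
  [2.5→8.5]: (87.29+45.66)/2 × 6 = 398.85
  Sum = 649.7925 µg/mL·hr
IV tail: 45.66/0.108 = 422.778; AUC_iv,0→∞ = 649.7925 + 422.778 = 1072.5705 µg/mL·hr
Trapezoidal AUC_0→9 (oral tablet):
  [0→1]: (0.00+12.63)/2 × 1 = 6.315
  [1→2]: (12.63+18.10)/2 × 1 = 15.365
  [2→8]: (18.10+14.47)/2 × 6 = 97.71
  [8→9]: (14.47+13.07)/2 × 1 = 13.77
  Sum = 133.16 µg/mL·hr
oral tablet tail: 13.07/0.108 = 121.019; AUC_ev,0→∞ = 133.16 + 121.019 = 254.179 µg/mL·hr
F = (AUC_ev/D_ev)/(AUC_iv/D_iv) = (254.179/1000)/(1072.5705/250) = 0.254179/4.290282 = 0.0592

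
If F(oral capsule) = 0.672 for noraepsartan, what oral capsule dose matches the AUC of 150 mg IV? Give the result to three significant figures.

D_oral = 223 mg

For equal systemic exposure: F × D_ev = D_iv
D_ev = D_iv / F = 150 / 0.672 = 223.214 mg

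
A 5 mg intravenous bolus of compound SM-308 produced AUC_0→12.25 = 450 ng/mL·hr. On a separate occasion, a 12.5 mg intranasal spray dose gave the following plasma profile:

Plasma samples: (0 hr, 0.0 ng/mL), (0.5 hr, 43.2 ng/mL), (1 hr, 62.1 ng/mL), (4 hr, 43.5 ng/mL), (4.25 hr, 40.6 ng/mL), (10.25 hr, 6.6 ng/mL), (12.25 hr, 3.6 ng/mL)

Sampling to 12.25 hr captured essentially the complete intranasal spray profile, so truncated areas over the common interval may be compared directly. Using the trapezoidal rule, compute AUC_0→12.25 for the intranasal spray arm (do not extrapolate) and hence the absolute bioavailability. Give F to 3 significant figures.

Trapezoidal AUC_0→12.25 (intranasal spray):
  [0→0.5]: (0.0+43.2)/2 × 0.5 = 10.8
  [0.5→1]: (43.2+62.1)/2 × 0.5 = 26.325
  [1→4]: (62.1+43.5)/2 × 3 = 158.4
  [4→4.25]: (43.5+40.6)/2 × 0.25 = 10.5125
  [4.25→10.25]: (40.6+6.6)/2 × 6 = 141.6
  [10.25→12.25]: (6.6+3.6)/2 × 2 = 10.2
  Sum = 357.8375 ng/mL·hr
F = (AUC_ev/D_ev)/(AUC_iv/D_iv) = (357.8375/12.5)/(450/5) = 28.627/90 = 0.3181

F = 0.318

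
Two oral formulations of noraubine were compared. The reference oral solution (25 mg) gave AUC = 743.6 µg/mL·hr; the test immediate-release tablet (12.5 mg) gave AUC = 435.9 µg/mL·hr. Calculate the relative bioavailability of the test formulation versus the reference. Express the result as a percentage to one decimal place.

F_rel = (AUC_test/D_test) / (AUC_ref/D_ref)
      = (435.9/12.5) / (743.6/25)
      = 34.872 / 29.744 = 1.1724 = 117.24%

F_rel = 117.2%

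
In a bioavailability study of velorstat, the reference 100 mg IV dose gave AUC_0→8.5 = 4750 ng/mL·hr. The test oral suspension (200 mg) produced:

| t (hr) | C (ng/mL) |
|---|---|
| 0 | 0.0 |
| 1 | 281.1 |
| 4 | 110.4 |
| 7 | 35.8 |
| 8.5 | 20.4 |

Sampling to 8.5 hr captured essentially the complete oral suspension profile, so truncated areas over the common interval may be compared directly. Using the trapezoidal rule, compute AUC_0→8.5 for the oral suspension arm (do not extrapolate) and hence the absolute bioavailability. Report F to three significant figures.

Trapezoidal AUC_0→8.5 (oral suspension):
  [0→1]: (0.0+281.1)/2 × 1 = 140.55
  [1→4]: (281.1+110.4)/2 × 3 = 587.25
  [4→7]: (110.4+35.8)/2 × 3 = 219.3
  [7→8.5]: (35.8+20.4)/2 × 1.5 = 42.15
  Sum = 989.25 ng/mL·hr
F = (AUC_ev/D_ev)/(AUC_iv/D_iv) = (989.25/200)/(4750/100) = 4.94625/47.5 = 0.1041

F = 0.104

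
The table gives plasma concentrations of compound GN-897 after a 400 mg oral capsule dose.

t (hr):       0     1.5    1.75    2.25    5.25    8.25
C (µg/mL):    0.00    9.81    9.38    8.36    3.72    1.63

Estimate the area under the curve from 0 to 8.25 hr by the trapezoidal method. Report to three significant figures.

Trapezoidal AUC_0→8.25:
  [0→1.5]: (0.00+9.81)/2 × 1.5 = 7.3575
  [1.5→1.75]: (9.81+9.38)/2 × 0.25 = 2.39875
  [1.75→2.25]: (9.38+8.36)/2 × 0.5 = 4.435
  [2.25→5.25]: (8.36+3.72)/2 × 3 = 18.12
  [5.25→8.25]: (3.72+1.63)/2 × 3 = 8.025
  Sum = 40.33625 µg/mL·hr

AUC = 40.3 µg/mL·hr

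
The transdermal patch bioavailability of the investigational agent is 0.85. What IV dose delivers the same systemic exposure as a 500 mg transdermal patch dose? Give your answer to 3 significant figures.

D_iv = 425 mg

Systemic exposure from an extravascular dose = F × D_ev, so the equivalent IV dose is F × D_ev.
D_iv = F × D_ev = 0.85 × 500 = 425 mg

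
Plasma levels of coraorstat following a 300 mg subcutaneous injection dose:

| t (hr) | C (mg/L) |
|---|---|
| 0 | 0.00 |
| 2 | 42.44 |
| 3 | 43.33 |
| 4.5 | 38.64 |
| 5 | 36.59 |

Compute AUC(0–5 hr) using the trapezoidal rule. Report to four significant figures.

Trapezoidal AUC_0→5:
  [0→2]: (0.00+42.44)/2 × 2 = 42.44
  [2→3]: (42.44+43.33)/2 × 1 = 42.885
  [3→4.5]: (43.33+38.64)/2 × 1.5 = 61.4775
  [4.5→5]: (38.64+36.59)/2 × 0.5 = 18.8075
  Sum = 165.61 mg/L·hr

AUC = 165.6 mg/L·hr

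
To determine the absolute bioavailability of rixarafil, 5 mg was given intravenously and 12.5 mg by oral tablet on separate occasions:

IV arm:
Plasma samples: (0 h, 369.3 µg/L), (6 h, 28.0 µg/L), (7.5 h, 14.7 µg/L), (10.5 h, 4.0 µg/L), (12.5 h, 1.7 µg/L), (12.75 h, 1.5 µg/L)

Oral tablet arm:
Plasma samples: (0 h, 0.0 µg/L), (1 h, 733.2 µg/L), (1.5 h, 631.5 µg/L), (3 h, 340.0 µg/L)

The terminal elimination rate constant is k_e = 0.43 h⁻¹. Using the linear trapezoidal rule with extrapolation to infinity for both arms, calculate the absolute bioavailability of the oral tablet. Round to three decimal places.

F = 0.706

Trapezoidal AUC_0→12.75 (IV):
  [0→6]: (369.3+28.0)/2 × 6 = 1191.9
  [6→7.5]: (28.0+14.7)/2 × 1.5 = 32.025
  [7.5→10.5]: (14.7+4.0)/2 × 3 = 28.05
  [10.5→12.5]: (4.0+1.7)/2 × 2 = 5.7
  [12.5→12.75]: (1.7+1.5)/2 × 0.25 = 0.4
  Sum = 1258.075 µg/L·h
IV tail: 1.5/0.43 = 3.488; AUC_iv,0→∞ = 1258.075 + 3.488 = 1261.563 µg/L·h
Trapezoidal AUC_0→3 (oral tablet):
  [0→1]: (0.0+733.2)/2 × 1 = 366.6
  [1→1.5]: (733.2+631.5)/2 × 0.5 = 341.175
  [1.5→3]: (631.5+340.0)/2 × 1.5 = 728.625
  Sum = 1436.4 µg/L·h
oral tablet tail: 340.0/0.43 = 790.698; AUC_ev,0→∞ = 1436.4 + 790.698 = 2227.098 µg/L·h
F = (AUC_ev/D_ev)/(AUC_iv/D_iv) = (2227.098/12.5)/(1261.563/5) = 178.16784/252.3126 = 0.7061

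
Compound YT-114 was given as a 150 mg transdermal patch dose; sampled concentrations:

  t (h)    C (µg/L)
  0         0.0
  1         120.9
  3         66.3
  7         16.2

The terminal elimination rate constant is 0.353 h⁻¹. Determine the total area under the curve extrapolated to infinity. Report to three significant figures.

Trapezoidal AUC_0→7:
  [0→1]: (0.0+120.9)/2 × 1 = 60.45
  [1→3]: (120.9+66.3)/2 × 2 = 187.2
  [3→7]: (66.3+16.2)/2 × 4 = 165.0
  Sum = 412.65 µg/L·h
Extrapolated tail: C_last / k_e = 16.2 / 0.353 = 45.892
AUC_0→∞ = 412.65 + 45.892 = 458.542 µg/L·h

AUC = 459 µg/L·h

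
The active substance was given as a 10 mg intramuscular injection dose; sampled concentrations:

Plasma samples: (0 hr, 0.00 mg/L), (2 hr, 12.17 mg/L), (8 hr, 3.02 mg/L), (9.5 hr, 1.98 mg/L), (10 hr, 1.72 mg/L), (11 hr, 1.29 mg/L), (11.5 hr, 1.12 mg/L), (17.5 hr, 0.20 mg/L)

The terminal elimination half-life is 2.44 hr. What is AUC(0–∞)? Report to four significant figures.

Trapezoidal AUC_0→17.5:
  [0→2]: (0.00+12.17)/2 × 2 = 12.17
  [2→8]: (12.17+3.02)/2 × 6 = 45.57
  [8→9.5]: (3.02+1.98)/2 × 1.5 = 3.75
  [9.5→10]: (1.98+1.72)/2 × 0.5 = 0.925
  [10→11]: (1.72+1.29)/2 × 1 = 1.505
  [11→11.5]: (1.29+1.12)/2 × 0.5 = 0.6025
  [11.5→17.5]: (1.12+0.20)/2 × 6 = 3.96
  Sum = 68.4825 mg/L·hr
k_e = ln2 / t½ = 0.693147 / 2.44 = 0.2841 hr^-1
Extrapolated tail: C_last / k_e = 0.20 / 0.2841 = 0.704
AUC_0→∞ = 68.4825 + 0.704 = 69.1865 mg/L·hr

AUC = 69.19 mg/L·hr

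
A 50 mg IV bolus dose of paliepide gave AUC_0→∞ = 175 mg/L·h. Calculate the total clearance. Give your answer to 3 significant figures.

CL = Dose_iv / AUC_0→∞
   = 50 / 175 = 0.285714 L/h

CL = 0.286 L/h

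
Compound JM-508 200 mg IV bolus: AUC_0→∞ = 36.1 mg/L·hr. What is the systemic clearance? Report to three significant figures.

CL = Dose_iv / AUC_0→∞
   = 200 / 36.1 = 5.54017 L/hr

CL = 5.54 L/hr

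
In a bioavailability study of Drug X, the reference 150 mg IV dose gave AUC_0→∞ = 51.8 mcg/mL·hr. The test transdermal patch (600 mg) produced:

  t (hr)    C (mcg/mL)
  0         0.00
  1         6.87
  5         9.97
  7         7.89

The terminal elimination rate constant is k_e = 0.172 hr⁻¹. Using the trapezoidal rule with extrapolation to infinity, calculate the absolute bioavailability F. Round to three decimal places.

F = 0.487

Trapezoidal AUC_0→7 (transdermal patch):
  [0→1]: (0.00+6.87)/2 × 1 = 3.435
  [1→5]: (6.87+9.97)/2 × 4 = 33.68
  [5→7]: (9.97+7.89)/2 × 2 = 17.86
  Sum = 54.975 mcg/mL·hr
Tail: C_last/k_e = 7.89/0.172 = 45.872
AUC_0→∞ (transdermal patch) = 54.975 + 45.872 = 100.847 mcg/mL·hr
F = (AUC_ev/D_ev)/(AUC_iv/D_iv) = (100.847/600)/(51.8/150) = 0.168078/0.345333 = 0.4867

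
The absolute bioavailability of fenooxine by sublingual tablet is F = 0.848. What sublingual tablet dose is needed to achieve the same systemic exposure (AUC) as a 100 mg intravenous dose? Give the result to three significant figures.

D_sublingual = 118 mg

For equal systemic exposure: F × D_ev = D_iv
D_ev = D_iv / F = 100 / 0.848 = 117.925 mg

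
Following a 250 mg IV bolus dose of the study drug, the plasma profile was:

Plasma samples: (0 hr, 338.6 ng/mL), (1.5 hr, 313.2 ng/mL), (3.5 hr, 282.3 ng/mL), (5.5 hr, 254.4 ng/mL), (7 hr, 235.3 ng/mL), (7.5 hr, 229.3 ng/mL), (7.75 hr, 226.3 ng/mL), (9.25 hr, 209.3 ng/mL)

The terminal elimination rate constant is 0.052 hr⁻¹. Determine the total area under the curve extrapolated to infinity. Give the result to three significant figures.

AUC = 6510 ng/mL·hr

Trapezoidal AUC_0→9.25:
  [0→1.5]: (338.6+313.2)/2 × 1.5 = 488.85
  [1.5→3.5]: (313.2+282.3)/2 × 2 = 595.5
  [3.5→5.5]: (282.3+254.4)/2 × 2 = 536.7
  [5.5→7]: (254.4+235.3)/2 × 1.5 = 367.275
  [7→7.5]: (235.3+229.3)/2 × 0.5 = 116.15
  [7.5→7.75]: (229.3+226.3)/2 × 0.25 = 56.95
  [7.75→9.25]: (226.3+209.3)/2 × 1.5 = 326.7
  Sum = 2488.125 ng/mL·hr
Extrapolated tail: C_last / k_e = 209.3 / 0.052 = 4025.000
AUC_0→∞ = 2488.125 + 4025.000 = 6513.125 ng/mL·hr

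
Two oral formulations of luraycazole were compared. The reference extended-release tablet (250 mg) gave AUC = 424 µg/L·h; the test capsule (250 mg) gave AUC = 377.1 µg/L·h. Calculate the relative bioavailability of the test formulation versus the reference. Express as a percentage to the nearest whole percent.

F_rel = (AUC_test/D_test) / (AUC_ref/D_ref)
      = (377.1/250) / (424/250)
      = 1.5084 / 1.696 = 0.8894 = 88.94%

F_rel = 89%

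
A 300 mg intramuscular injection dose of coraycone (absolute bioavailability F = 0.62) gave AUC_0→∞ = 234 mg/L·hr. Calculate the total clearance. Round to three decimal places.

CL = 0.795 L/hr

CL = F × Dose / AUC_0→∞
   = 0.62 × 300 / 234 = 0.794872 L/hr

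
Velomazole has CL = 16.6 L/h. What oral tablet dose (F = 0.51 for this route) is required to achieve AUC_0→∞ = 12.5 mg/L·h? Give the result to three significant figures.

Dose = CL × AUC_0→∞ / F
     = 16.6 × 12.5 / 0.51 = 406.863 mg

Dose = 407 mg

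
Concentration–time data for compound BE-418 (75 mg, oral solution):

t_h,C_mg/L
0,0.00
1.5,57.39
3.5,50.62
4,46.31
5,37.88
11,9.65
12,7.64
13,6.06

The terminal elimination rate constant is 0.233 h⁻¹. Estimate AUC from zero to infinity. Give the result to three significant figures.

AUC = 401 mg/L·h

Trapezoidal AUC_0→13:
  [0→1.5]: (0.00+57.39)/2 × 1.5 = 43.0425
  [1.5→3.5]: (57.39+50.62)/2 × 2 = 108.01
  [3.5→4]: (50.62+46.31)/2 × 0.5 = 24.2325
  [4→5]: (46.31+37.88)/2 × 1 = 42.095
  [5→11]: (37.88+9.65)/2 × 6 = 142.59
  [11→12]: (9.65+7.64)/2 × 1 = 8.645
  [12→13]: (7.64+6.06)/2 × 1 = 6.85
  Sum = 375.465 mg/L·h
Extrapolated tail: C_last / k_e = 6.06 / 0.233 = 26.009
AUC_0→∞ = 375.465 + 26.009 = 401.474 mg/L·h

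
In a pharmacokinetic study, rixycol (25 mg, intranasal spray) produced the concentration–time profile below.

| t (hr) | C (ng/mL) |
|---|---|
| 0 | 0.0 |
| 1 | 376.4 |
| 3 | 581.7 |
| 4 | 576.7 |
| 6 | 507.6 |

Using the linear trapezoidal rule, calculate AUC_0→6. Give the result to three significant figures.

AUC = 2810 ng/mL·hr

Trapezoidal AUC_0→6:
  [0→1]: (0.0+376.4)/2 × 1 = 188.2
  [1→3]: (376.4+581.7)/2 × 2 = 958.1
  [3→4]: (581.7+576.7)/2 × 1 = 579.2
  [4→6]: (576.7+507.6)/2 × 2 = 1084.3
  Sum = 2809.8 ng/mL·hr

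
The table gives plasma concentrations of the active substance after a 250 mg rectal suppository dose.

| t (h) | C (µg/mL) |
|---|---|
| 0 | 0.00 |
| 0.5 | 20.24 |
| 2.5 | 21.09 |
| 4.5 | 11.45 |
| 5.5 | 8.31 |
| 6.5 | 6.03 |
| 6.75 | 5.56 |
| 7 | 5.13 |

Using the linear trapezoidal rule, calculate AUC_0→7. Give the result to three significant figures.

AUC = 98.8 µg/mL·h

Trapezoidal AUC_0→7:
  [0→0.5]: (0.00+20.24)/2 × 0.5 = 5.06
  [0.5→2.5]: (20.24+21.09)/2 × 2 = 41.33
  [2.5→4.5]: (21.09+11.45)/2 × 2 = 32.54
  [4.5→5.5]: (11.45+8.31)/2 × 1 = 9.88
  [5.5→6.5]: (8.31+6.03)/2 × 1 = 7.17
  [6.5→6.75]: (6.03+5.56)/2 × 0.25 = 1.44875
  [6.75→7]: (5.56+5.13)/2 × 0.25 = 1.33625
  Sum = 98.765 µg/mL·h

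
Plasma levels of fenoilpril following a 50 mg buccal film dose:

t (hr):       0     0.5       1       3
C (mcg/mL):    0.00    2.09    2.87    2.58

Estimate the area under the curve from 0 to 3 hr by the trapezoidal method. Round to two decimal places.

AUC = 7.21 mcg/mL·hr

Trapezoidal AUC_0→3:
  [0→0.5]: (0.00+2.09)/2 × 0.5 = 0.5225
  [0.5→1]: (2.09+2.87)/2 × 0.5 = 1.24
  [1→3]: (2.87+2.58)/2 × 2 = 5.45
  Sum = 7.2125 mcg/mL·hr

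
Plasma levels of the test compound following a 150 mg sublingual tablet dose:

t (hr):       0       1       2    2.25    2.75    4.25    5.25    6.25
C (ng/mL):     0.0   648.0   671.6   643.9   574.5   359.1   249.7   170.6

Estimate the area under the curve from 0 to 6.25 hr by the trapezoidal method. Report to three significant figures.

Trapezoidal AUC_0→6.25:
  [0→1]: (0.0+648.0)/2 × 1 = 324.0
  [1→2]: (648.0+671.6)/2 × 1 = 659.8
  [2→2.25]: (671.6+643.9)/2 × 0.25 = 164.4375
  [2.25→2.75]: (643.9+574.5)/2 × 0.5 = 304.6
  [2.75→4.25]: (574.5+359.1)/2 × 1.5 = 700.2
  [4.25→5.25]: (359.1+249.7)/2 × 1 = 304.4
  [5.25→6.25]: (249.7+170.6)/2 × 1 = 210.15
  Sum = 2667.5875 ng/mL·hr

AUC = 2670 ng/mL·hr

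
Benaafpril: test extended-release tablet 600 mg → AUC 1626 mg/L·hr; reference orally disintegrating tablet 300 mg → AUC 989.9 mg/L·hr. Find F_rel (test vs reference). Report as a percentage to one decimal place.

F_rel = (AUC_test/D_test) / (AUC_ref/D_ref)
      = (1626/600) / (989.9/300)
      = 2.71 / 3.29967 = 0.8213 = 82.13%

F_rel = 82.1%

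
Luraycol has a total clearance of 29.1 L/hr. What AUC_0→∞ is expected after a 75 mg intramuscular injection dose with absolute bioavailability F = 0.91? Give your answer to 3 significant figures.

AUC_0→∞ = F × Dose / CL
        = 0.91 × 75 / 29.1 = 2.34536 mg/L·hr

AUC = 2.35 mg/L·hr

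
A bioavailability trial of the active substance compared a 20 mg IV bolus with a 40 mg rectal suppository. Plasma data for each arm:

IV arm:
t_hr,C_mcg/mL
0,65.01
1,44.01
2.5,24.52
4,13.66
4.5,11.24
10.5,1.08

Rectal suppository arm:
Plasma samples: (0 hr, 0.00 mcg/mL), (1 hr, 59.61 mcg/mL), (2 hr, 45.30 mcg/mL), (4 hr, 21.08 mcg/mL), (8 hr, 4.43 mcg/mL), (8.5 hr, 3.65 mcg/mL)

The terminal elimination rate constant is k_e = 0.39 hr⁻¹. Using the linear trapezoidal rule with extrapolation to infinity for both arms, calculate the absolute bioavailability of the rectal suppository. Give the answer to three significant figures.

Trapezoidal AUC_0→10.5 (IV):
  [0→1]: (65.01+44.01)/2 × 1 = 54.51
  [1→2.5]: (44.01+24.52)/2 × 1.5 = 51.3975
  [2.5→4]: (24.52+13.66)/2 × 1.5 = 28.635
  [4→4.5]: (13.66+11.24)/2 × 0.5 = 6.225
  [4.5→10.5]: (11.24+1.08)/2 × 6 = 36.96
  Sum = 177.7275 mcg/mL·hr
IV tail: 1.08/0.39 = 2.769; AUC_iv,0→∞ = 177.7275 + 2.769 = 180.4965 mcg/mL·hr
Trapezoidal AUC_0→8.5 (rectal suppository):
  [0→1]: (0.00+59.61)/2 × 1 = 29.805
  [1→2]: (59.61+45.30)/2 × 1 = 52.455
  [2→4]: (45.30+21.08)/2 × 2 = 66.38
  [4→8]: (21.08+4.43)/2 × 4 = 51.02
  [8→8.5]: (4.43+3.65)/2 × 0.5 = 2.02
  Sum = 201.68 mcg/mL·hr
rectal suppository tail: 3.65/0.39 = 9.359; AUC_ev,0→∞ = 201.68 + 9.359 = 211.039 mcg/mL·hr
F = (AUC_ev/D_ev)/(AUC_iv/D_iv) = (211.039/40)/(180.4965/20) = 5.275975/9.024825 = 0.5846

F = 0.585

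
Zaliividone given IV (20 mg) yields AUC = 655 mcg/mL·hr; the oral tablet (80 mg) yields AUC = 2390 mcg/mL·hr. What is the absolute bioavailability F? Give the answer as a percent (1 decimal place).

F = (AUC_ev / D_ev) / (AUC_iv / D_iv)
  = (2390/80) / (655/20)
  = 29.875 / 32.75 = 0.9122
  = 91.22%

F = 91.2%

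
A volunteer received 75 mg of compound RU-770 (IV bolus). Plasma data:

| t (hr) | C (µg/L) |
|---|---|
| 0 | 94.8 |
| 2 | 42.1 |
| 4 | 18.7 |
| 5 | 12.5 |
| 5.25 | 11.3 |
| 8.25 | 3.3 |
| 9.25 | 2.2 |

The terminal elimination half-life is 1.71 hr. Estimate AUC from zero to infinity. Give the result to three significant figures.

Trapezoidal AUC_0→9.25:
  [0→2]: (94.8+42.1)/2 × 2 = 136.9
  [2→4]: (42.1+18.7)/2 × 2 = 60.8
  [4→5]: (18.7+12.5)/2 × 1 = 15.6
  [5→5.25]: (12.5+11.3)/2 × 0.25 = 2.975
  [5.25→8.25]: (11.3+3.3)/2 × 3 = 21.9
  [8.25→9.25]: (3.3+2.2)/2 × 1 = 2.75
  Sum = 240.925 µg/L·hr
k_e = ln2 / t½ = 0.693147 / 1.71 = 0.4053 hr^-1
Extrapolated tail: C_last / k_e = 2.2 / 0.4053 = 5.428
AUC_0→∞ = 240.925 + 5.428 = 246.353 µg/L·hr

AUC = 246 µg/L·hr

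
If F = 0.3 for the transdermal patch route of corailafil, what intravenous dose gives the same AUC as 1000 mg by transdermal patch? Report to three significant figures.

D_iv = 300 mg

Systemic exposure from an extravascular dose = F × D_ev, so the equivalent IV dose is F × D_ev.
D_iv = F × D_ev = 0.3 × 1000 = 300 mg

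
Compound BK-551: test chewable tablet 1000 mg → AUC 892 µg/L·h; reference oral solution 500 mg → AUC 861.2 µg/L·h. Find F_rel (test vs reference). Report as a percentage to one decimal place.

F_rel = (AUC_test/D_test) / (AUC_ref/D_ref)
      = (892/1000) / (861.2/500)
      = 0.892 / 1.7224 = 0.5179 = 51.79%

F_rel = 51.8%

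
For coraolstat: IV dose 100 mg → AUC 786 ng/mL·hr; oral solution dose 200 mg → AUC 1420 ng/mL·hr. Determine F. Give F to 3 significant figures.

F = (AUC_ev / D_ev) / (AUC_iv / D_iv)
  = (1420/200) / (786/100)
  = 7.1 / 7.86 = 0.9033

F = 0.903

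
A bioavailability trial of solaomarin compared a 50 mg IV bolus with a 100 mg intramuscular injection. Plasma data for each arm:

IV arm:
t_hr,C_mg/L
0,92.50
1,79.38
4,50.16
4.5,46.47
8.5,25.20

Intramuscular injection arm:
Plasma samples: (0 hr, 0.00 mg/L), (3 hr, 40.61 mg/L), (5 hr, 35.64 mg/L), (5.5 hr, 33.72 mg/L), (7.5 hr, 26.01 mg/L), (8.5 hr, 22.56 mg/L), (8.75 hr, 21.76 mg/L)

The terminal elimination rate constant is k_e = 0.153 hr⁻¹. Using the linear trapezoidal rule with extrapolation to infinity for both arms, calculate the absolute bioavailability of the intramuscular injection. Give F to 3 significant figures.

F = 0.315

Trapezoidal AUC_0→8.5 (IV):
  [0→1]: (92.50+79.38)/2 × 1 = 85.94
  [1→4]: (79.38+50.16)/2 × 3 = 194.31
  [4→4.5]: (50.16+46.47)/2 × 0.5 = 24.1575
  [4.5→8.5]: (46.47+25.20)/2 × 4 = 143.34
  Sum = 447.7475 mg/L·hr
IV tail: 25.20/0.153 = 164.706; AUC_iv,0→∞ = 447.7475 + 164.706 = 612.4535 mg/L·hr
Trapezoidal AUC_0→8.75 (intramuscular injection):
  [0→3]: (0.00+40.61)/2 × 3 = 60.915
  [3→5]: (40.61+35.64)/2 × 2 = 76.25
  [5→5.5]: (35.64+33.72)/2 × 0.5 = 17.34
  [5.5→7.5]: (33.72+26.01)/2 × 2 = 59.73
  [7.5→8.5]: (26.01+22.56)/2 × 1 = 24.285
  [8.5→8.75]: (22.56+21.76)/2 × 0.25 = 5.54
  Sum = 244.06 mg/L·hr
intramuscular injection tail: 21.76/0.153 = 142.222; AUC_ev,0→∞ = 244.06 + 142.222 = 386.282 mg/L·hr
F = (AUC_ev/D_ev)/(AUC_iv/D_iv) = (386.282/100)/(612.4535/50) = 3.86282/12.24907 = 0.3154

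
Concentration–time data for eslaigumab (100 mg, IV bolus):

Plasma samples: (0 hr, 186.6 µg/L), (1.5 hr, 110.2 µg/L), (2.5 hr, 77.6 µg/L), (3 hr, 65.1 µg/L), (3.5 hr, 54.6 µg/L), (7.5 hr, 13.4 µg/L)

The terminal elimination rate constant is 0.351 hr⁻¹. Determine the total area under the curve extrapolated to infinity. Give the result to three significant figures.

Trapezoidal AUC_0→7.5:
  [0→1.5]: (186.6+110.2)/2 × 1.5 = 222.6
  [1.5→2.5]: (110.2+77.6)/2 × 1 = 93.9
  [2.5→3]: (77.6+65.1)/2 × 0.5 = 35.675
  [3→3.5]: (65.1+54.6)/2 × 0.5 = 29.925
  [3.5→7.5]: (54.6+13.4)/2 × 4 = 136.0
  Sum = 518.1 µg/L·hr
Extrapolated tail: C_last / k_e = 13.4 / 0.351 = 38.177
AUC_0→∞ = 518.1 + 38.177 = 556.277 µg/L·hr

AUC = 556 µg/L·hr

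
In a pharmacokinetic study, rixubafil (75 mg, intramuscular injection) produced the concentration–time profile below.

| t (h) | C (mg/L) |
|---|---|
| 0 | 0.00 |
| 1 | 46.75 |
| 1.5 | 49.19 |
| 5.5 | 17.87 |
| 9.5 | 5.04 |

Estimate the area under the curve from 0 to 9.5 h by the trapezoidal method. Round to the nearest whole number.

Trapezoidal AUC_0→9.5:
  [0→1]: (0.00+46.75)/2 × 1 = 23.375
  [1→1.5]: (46.75+49.19)/2 × 0.5 = 23.985
  [1.5→5.5]: (49.19+17.87)/2 × 4 = 134.12
  [5.5→9.5]: (17.87+5.04)/2 × 4 = 45.82
  Sum = 227.3 mg/L·h

AUC = 227 mg/L·h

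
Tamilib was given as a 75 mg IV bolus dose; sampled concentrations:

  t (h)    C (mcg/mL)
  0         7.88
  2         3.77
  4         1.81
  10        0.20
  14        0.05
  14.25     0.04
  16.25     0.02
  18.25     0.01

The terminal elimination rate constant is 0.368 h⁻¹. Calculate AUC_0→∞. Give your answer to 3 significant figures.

AUC = 23.9 mcg/mL·h

Trapezoidal AUC_0→18.25:
  [0→2]: (7.88+3.77)/2 × 2 = 11.65
  [2→4]: (3.77+1.81)/2 × 2 = 5.58
  [4→10]: (1.81+0.20)/2 × 6 = 6.03
  [10→14]: (0.20+0.05)/2 × 4 = 0.5
  [14→14.25]: (0.05+0.04)/2 × 0.25 = 0.01125
  [14.25→16.25]: (0.04+0.02)/2 × 2 = 0.06
  [16.25→18.25]: (0.02+0.01)/2 × 2 = 0.03
  Sum = 23.86125 mcg/mL·h
Extrapolated tail: C_last / k_e = 0.01 / 0.368 = 0.027
AUC_0→∞ = 23.86125 + 0.027 = 23.88825 mcg/mL·h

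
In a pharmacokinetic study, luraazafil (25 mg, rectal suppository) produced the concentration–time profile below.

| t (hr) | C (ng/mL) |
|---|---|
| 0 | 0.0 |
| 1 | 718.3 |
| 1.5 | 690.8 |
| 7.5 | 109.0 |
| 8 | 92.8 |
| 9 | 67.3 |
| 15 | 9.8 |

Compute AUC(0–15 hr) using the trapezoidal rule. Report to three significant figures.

Trapezoidal AUC_0→15:
  [0→1]: (0.0+718.3)/2 × 1 = 359.15
  [1→1.5]: (718.3+690.8)/2 × 0.5 = 352.275
  [1.5→7.5]: (690.8+109.0)/2 × 6 = 2399.4
  [7.5→8]: (109.0+92.8)/2 × 0.5 = 50.45
  [8→9]: (92.8+67.3)/2 × 1 = 80.05
  [9→15]: (67.3+9.8)/2 × 6 = 231.3
  Sum = 3472.625 ng/mL·hr

AUC = 3470 ng/mL·hr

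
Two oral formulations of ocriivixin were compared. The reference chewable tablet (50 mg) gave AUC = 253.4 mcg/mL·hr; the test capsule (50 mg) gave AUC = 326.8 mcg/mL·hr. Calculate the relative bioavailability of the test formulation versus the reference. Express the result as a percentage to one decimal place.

F_rel = (AUC_test/D_test) / (AUC_ref/D_ref)
      = (326.8/50) / (253.4/50)
      = 6.536 / 5.068 = 1.2897 = 128.97%

F_rel = 129.0%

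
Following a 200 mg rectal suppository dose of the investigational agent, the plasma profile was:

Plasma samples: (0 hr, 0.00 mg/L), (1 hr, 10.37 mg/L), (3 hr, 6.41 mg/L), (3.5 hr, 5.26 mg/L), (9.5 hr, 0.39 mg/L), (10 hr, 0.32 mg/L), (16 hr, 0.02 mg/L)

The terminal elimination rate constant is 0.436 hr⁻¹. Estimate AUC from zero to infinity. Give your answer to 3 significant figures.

AUC = 43.1 mg/L·hr

Trapezoidal AUC_0→16:
  [0→1]: (0.00+10.37)/2 × 1 = 5.185
  [1→3]: (10.37+6.41)/2 × 2 = 16.78
  [3→3.5]: (6.41+5.26)/2 × 0.5 = 2.9175
  [3.5→9.5]: (5.26+0.39)/2 × 6 = 16.95
  [9.5→10]: (0.39+0.32)/2 × 0.5 = 0.1775
  [10→16]: (0.32+0.02)/2 × 6 = 1.02
  Sum = 43.03 mg/L·hr
Extrapolated tail: C_last / k_e = 0.02 / 0.436 = 0.046
AUC_0→∞ = 43.03 + 0.046 = 43.076 mg/L·hr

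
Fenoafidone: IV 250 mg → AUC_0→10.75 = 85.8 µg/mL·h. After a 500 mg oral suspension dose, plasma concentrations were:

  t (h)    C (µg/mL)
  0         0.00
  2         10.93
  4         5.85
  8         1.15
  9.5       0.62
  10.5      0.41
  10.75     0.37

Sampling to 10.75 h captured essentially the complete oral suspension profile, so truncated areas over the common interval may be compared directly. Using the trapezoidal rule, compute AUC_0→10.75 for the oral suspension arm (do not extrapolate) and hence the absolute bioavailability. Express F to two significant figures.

Trapezoidal AUC_0→10.75 (oral suspension):
  [0→2]: (0.00+10.93)/2 × 2 = 10.93
  [2→4]: (10.93+5.85)/2 × 2 = 16.78
  [4→8]: (5.85+1.15)/2 × 4 = 14.0
  [8→9.5]: (1.15+0.62)/2 × 1.5 = 1.3275
  [9.5→10.5]: (0.62+0.41)/2 × 1 = 0.515
  [10.5→10.75]: (0.41+0.37)/2 × 0.25 = 0.0975
  Sum = 43.65 µg/mL·h
F = (AUC_ev/D_ev)/(AUC_iv/D_iv) = (43.65/500)/(85.8/250) = 0.0873/0.3432 = 0.2544

F = 0.25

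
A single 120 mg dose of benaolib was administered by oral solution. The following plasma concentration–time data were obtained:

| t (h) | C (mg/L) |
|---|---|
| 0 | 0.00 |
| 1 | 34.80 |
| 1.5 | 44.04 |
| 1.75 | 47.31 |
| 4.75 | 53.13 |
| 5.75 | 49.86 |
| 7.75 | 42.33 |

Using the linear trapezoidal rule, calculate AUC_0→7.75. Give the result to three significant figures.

AUC = 343 mg/L·h

Trapezoidal AUC_0→7.75:
  [0→1]: (0.00+34.80)/2 × 1 = 17.4
  [1→1.5]: (34.80+44.04)/2 × 0.5 = 19.71
  [1.5→1.75]: (44.04+47.31)/2 × 0.25 = 11.41875
  [1.75→4.75]: (47.31+53.13)/2 × 3 = 150.66
  [4.75→5.75]: (53.13+49.86)/2 × 1 = 51.495
  [5.75→7.75]: (49.86+42.33)/2 × 2 = 92.19
  Sum = 342.87375 mg/L·h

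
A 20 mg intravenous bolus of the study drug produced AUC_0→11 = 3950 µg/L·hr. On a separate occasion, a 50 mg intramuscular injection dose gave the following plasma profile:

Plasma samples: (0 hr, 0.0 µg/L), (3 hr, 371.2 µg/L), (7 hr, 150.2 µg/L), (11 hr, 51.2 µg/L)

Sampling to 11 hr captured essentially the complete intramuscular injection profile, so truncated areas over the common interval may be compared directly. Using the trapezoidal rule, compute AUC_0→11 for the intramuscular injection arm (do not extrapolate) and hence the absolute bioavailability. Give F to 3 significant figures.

Trapezoidal AUC_0→11 (intramuscular injection):
  [0→3]: (0.0+371.2)/2 × 3 = 556.8
  [3→7]: (371.2+150.2)/2 × 4 = 1042.8
  [7→11]: (150.2+51.2)/2 × 4 = 402.8
  Sum = 2002.4 µg/L·hr
F = (AUC_ev/D_ev)/(AUC_iv/D_iv) = (2002.4/50)/(3950/20) = 40.048/197.5 = 0.2028

F = 0.203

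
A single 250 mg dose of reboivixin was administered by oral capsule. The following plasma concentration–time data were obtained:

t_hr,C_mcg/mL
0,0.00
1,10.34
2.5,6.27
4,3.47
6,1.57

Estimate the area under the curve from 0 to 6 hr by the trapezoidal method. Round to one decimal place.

Trapezoidal AUC_0→6:
  [0→1]: (0.00+10.34)/2 × 1 = 5.17
  [1→2.5]: (10.34+6.27)/2 × 1.5 = 12.4575
  [2.5→4]: (6.27+3.47)/2 × 1.5 = 7.305
  [4→6]: (3.47+1.57)/2 × 2 = 5.04
  Sum = 29.9725 mcg/mL·hr

AUC = 30.0 mcg/mL·hr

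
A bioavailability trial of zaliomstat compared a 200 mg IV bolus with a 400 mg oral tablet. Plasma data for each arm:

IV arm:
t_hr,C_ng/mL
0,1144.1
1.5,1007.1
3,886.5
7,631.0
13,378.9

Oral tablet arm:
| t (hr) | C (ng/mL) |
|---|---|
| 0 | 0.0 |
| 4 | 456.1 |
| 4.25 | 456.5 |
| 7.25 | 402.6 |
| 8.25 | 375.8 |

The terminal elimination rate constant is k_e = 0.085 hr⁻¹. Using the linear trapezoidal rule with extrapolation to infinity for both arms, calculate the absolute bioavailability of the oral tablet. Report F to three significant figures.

F = 0.263

Trapezoidal AUC_0→13 (IV):
  [0→1.5]: (1144.1+1007.1)/2 × 1.5 = 1613.4
  [1.5→3]: (1007.1+886.5)/2 × 1.5 = 1420.2
  [3→7]: (886.5+631.0)/2 × 4 = 3035.0
  [7→13]: (631.0+378.9)/2 × 6 = 3029.7
  Sum = 9098.3 ng/mL·hr
IV tail: 378.9/0.085 = 4457.647; AUC_iv,0→∞ = 9098.3 + 4457.647 = 13555.947 ng/mL·hr
Trapezoidal AUC_0→8.25 (oral tablet):
  [0→4]: (0.0+456.1)/2 × 4 = 912.2
  [4→4.25]: (456.1+456.5)/2 × 0.25 = 114.075
  [4.25→7.25]: (456.5+402.6)/2 × 3 = 1288.65
  [7.25→8.25]: (402.6+375.8)/2 × 1 = 389.2
  Sum = 2704.125 ng/mL·hr
oral tablet tail: 375.8/0.085 = 4421.176; AUC_ev,0→∞ = 2704.125 + 4421.176 = 7125.301 ng/mL·hr
F = (AUC_ev/D_ev)/(AUC_iv/D_iv) = (7125.301/400)/(13555.947/200) = 17.8133/67.779735 = 0.2628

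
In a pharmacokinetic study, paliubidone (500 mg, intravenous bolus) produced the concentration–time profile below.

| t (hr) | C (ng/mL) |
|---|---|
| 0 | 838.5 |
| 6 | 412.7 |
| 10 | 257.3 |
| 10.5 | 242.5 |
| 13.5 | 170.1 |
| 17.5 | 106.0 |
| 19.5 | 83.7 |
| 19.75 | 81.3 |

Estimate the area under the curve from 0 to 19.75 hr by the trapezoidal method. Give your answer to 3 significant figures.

AUC = 6600 ng/mL·hr

Trapezoidal AUC_0→19.75:
  [0→6]: (838.5+412.7)/2 × 6 = 3753.6
  [6→10]: (412.7+257.3)/2 × 4 = 1340.0
  [10→10.5]: (257.3+242.5)/2 × 0.5 = 124.95
  [10.5→13.5]: (242.5+170.1)/2 × 3 = 618.9
  [13.5→17.5]: (170.1+106.0)/2 × 4 = 552.2
  [17.5→19.5]: (106.0+83.7)/2 × 2 = 189.7
  [19.5→19.75]: (83.7+81.3)/2 × 0.25 = 20.625
  Sum = 6599.975 ng/mL·hr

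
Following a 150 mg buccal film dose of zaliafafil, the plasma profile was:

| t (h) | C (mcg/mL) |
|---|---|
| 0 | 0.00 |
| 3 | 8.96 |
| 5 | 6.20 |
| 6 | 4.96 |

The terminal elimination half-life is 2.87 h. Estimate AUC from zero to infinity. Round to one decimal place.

AUC = 54.7 mcg/mL·h

Trapezoidal AUC_0→6:
  [0→3]: (0.00+8.96)/2 × 3 = 13.44
  [3→5]: (8.96+6.20)/2 × 2 = 15.16
  [5→6]: (6.20+4.96)/2 × 1 = 5.58
  Sum = 34.18 mcg/mL·h
k_e = ln2 / t½ = 0.693147 / 2.87 = 0.2415 h^-1
Extrapolated tail: C_last / k_e = 4.96 / 0.2415 = 20.538
AUC_0→∞ = 34.18 + 20.538 = 54.718 mcg/mL·h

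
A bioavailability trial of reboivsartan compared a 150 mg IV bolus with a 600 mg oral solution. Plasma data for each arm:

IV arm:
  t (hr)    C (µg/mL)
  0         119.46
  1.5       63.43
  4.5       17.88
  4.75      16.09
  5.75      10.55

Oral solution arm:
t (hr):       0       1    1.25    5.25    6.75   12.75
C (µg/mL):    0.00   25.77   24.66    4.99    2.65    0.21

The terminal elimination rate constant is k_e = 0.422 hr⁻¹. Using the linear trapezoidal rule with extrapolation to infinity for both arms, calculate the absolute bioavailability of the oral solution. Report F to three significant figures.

F = 0.0773

Trapezoidal AUC_0→5.75 (IV):
  [0→1.5]: (119.46+63.43)/2 × 1.5 = 137.1675
  [1.5→4.5]: (63.43+17.88)/2 × 3 = 121.965
  [4.5→4.75]: (17.88+16.09)/2 × 0.25 = 4.24625
  [4.75→5.75]: (16.09+10.55)/2 × 1 = 13.32
  Sum = 276.69875 µg/mL·hr
IV tail: 10.55/0.422 = 25.000; AUC_iv,0→∞ = 276.69875 + 25.000 = 301.69875 µg/mL·hr
Trapezoidal AUC_0→12.75 (oral solution):
  [0→1]: (0.00+25.77)/2 × 1 = 12.885
  [1→1.25]: (25.77+24.66)/2 × 0.25 = 6.30375
  [1.25→5.25]: (24.66+4.99)/2 × 4 = 59.3
  [5.25→6.75]: (4.99+2.65)/2 × 1.5 = 5.73
  [6.75→12.75]: (2.65+0.21)/2 × 6 = 8.58
  Sum = 92.79875 µg/mL·hr
oral solution tail: 0.21/0.422 = 0.498; AUC_ev,0→∞ = 92.79875 + 0.498 = 93.29675 µg/mL·hr
F = (AUC_ev/D_ev)/(AUC_iv/D_iv) = (93.29675/600)/(301.69875/150) = 0.155495/2.011325 = 0.0773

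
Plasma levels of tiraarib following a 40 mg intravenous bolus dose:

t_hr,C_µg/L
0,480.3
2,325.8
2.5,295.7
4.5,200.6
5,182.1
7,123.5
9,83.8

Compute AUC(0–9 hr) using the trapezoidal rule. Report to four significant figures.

Trapezoidal AUC_0→9:
  [0→2]: (480.3+325.8)/2 × 2 = 806.1
  [2→2.5]: (325.8+295.7)/2 × 0.5 = 155.375
  [2.5→4.5]: (295.7+200.6)/2 × 2 = 496.3
  [4.5→5]: (200.6+182.1)/2 × 0.5 = 95.675
  [5→7]: (182.1+123.5)/2 × 2 = 305.6
  [7→9]: (123.5+83.8)/2 × 2 = 207.3
  Sum = 2066.35 µg/L·hr

AUC = 2066 µg/L·hr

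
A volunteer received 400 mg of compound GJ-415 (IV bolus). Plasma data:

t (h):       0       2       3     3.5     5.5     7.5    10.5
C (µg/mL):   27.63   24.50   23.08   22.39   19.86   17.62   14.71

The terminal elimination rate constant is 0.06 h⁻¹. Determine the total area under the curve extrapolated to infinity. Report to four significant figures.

Trapezoidal AUC_0→10.5:
  [0→2]: (27.63+24.50)/2 × 2 = 52.13
  [2→3]: (24.50+23.08)/2 × 1 = 23.79
  [3→3.5]: (23.08+22.39)/2 × 0.5 = 11.3675
  [3.5→5.5]: (22.39+19.86)/2 × 2 = 42.25
  [5.5→7.5]: (19.86+17.62)/2 × 2 = 37.48
  [7.5→10.5]: (17.62+14.71)/2 × 3 = 48.495
  Sum = 215.5125 µg/mL·h
Extrapolated tail: C_last / k_e = 14.71 / 0.06 = 245.167
AUC_0→∞ = 215.5125 + 245.167 = 460.6795 µg/mL·h

AUC = 460.7 µg/mL·h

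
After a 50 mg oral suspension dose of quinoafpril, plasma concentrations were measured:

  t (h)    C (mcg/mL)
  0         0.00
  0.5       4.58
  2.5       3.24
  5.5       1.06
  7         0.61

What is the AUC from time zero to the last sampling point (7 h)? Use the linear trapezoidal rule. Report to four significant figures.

Trapezoidal AUC_0→7:
  [0→0.5]: (0.00+4.58)/2 × 0.5 = 1.145
  [0.5→2.5]: (4.58+3.24)/2 × 2 = 7.82
  [2.5→5.5]: (3.24+1.06)/2 × 3 = 6.45
  [5.5→7]: (1.06+0.61)/2 × 1.5 = 1.2525
  Sum = 16.6675 mcg/mL·h

AUC = 16.67 mcg/mL·h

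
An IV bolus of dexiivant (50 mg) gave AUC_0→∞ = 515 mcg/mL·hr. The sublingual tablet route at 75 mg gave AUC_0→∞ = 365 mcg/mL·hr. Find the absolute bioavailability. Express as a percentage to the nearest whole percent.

F = (AUC_ev / D_ev) / (AUC_iv / D_iv)
  = (365/75) / (515/50)
  = 4.86667 / 10.3 = 0.4725
  = 47.25%

F = 47%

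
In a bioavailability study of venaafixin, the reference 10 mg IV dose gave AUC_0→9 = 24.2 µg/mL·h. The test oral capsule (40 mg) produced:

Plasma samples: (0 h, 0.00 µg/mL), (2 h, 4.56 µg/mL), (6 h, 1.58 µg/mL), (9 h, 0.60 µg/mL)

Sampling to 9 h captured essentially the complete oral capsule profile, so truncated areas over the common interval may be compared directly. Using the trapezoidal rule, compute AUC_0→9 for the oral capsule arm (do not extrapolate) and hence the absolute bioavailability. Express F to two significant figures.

Trapezoidal AUC_0→9 (oral capsule):
  [0→2]: (0.00+4.56)/2 × 2 = 4.56
  [2→6]: (4.56+1.58)/2 × 4 = 12.28
  [6→9]: (1.58+0.60)/2 × 3 = 3.27
  Sum = 20.11 µg/mL·h
F = (AUC_ev/D_ev)/(AUC_iv/D_iv) = (20.11/40)/(24.2/10) = 0.50275/2.42 = 0.2077

F = 0.21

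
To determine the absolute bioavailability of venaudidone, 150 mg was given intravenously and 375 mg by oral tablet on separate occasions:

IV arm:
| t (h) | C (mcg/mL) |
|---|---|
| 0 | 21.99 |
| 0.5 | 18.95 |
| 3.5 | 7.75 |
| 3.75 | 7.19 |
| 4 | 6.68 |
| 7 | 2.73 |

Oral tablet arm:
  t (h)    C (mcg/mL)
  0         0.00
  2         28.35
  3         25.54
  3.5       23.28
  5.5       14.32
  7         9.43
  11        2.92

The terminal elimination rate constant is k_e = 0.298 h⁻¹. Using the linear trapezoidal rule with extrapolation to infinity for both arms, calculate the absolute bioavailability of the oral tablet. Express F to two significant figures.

Trapezoidal AUC_0→7 (IV):
  [0→0.5]: (21.99+18.95)/2 × 0.5 = 10.235
  [0.5→3.5]: (18.95+7.75)/2 × 3 = 40.05
  [3.5→3.75]: (7.75+7.19)/2 × 0.25 = 1.8675
  [3.75→4]: (7.19+6.68)/2 × 0.25 = 1.73375
  [4→7]: (6.68+2.73)/2 × 3 = 14.115
  Sum = 68.00125 mcg/mL·h
IV tail: 2.73/0.298 = 9.161; AUC_iv,0→∞ = 68.00125 + 9.161 = 77.16225 mcg/mL·h
Trapezoidal AUC_0→11 (oral tablet):
  [0→2]: (0.00+28.35)/2 × 2 = 28.35
  [2→3]: (28.35+25.54)/2 × 1 = 26.945
  [3→3.5]: (25.54+23.28)/2 × 0.5 = 12.205
  [3.5→5.5]: (23.28+14.32)/2 × 2 = 37.6
  [5.5→7]: (14.32+9.43)/2 × 1.5 = 17.8125
  [7→11]: (9.43+2.92)/2 × 4 = 24.7
  Sum = 147.6125 mcg/mL·h
oral tablet tail: 2.92/0.298 = 9.799; AUC_ev,0→∞ = 147.6125 + 9.799 = 157.4115 mcg/mL·h
F = (AUC_ev/D_ev)/(AUC_iv/D_iv) = (157.4115/375)/(77.16225/150) = 0.419764/0.514415 = 0.8160

F = 0.82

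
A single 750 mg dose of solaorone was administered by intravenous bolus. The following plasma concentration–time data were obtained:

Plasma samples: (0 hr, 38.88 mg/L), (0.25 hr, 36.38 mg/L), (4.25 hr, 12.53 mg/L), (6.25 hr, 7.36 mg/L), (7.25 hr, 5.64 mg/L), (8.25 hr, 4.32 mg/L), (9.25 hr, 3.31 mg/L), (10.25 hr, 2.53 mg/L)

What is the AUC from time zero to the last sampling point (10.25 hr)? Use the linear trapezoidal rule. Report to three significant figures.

Trapezoidal AUC_0→10.25:
  [0→0.25]: (38.88+36.38)/2 × 0.25 = 9.4075
  [0.25→4.25]: (36.38+12.53)/2 × 4 = 97.82
  [4.25→6.25]: (12.53+7.36)/2 × 2 = 19.89
  [6.25→7.25]: (7.36+5.64)/2 × 1 = 6.5
  [7.25→8.25]: (5.64+4.32)/2 × 1 = 4.98
  [8.25→9.25]: (4.32+3.31)/2 × 1 = 3.815
  [9.25→10.25]: (3.31+2.53)/2 × 1 = 2.92
  Sum = 145.3325 mg/L·hr

AUC = 145 mg/L·hr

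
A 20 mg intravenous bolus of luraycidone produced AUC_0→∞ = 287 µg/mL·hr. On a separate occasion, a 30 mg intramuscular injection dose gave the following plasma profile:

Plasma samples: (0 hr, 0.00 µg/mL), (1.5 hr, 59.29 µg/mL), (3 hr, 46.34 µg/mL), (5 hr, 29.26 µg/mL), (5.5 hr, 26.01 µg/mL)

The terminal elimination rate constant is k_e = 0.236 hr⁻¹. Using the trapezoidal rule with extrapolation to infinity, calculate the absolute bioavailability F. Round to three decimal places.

Trapezoidal AUC_0→5.5 (intramuscular injection):
  [0→1.5]: (0.00+59.29)/2 × 1.5 = 44.4675
  [1.5→3]: (59.29+46.34)/2 × 1.5 = 79.2225
  [3→5]: (46.34+29.26)/2 × 2 = 75.6
  [5→5.5]: (29.26+26.01)/2 × 0.5 = 13.8175
  Sum = 213.1075 µg/mL·hr
Tail: C_last/k_e = 26.01/0.236 = 110.212
AUC_0→∞ (intramuscular injection) = 213.1075 + 110.212 = 323.3195 µg/mL·hr
F = (AUC_ev/D_ev)/(AUC_iv/D_iv) = (323.3195/30)/(287/20) = 10.7773/14.35 = 0.7510

F = 0.751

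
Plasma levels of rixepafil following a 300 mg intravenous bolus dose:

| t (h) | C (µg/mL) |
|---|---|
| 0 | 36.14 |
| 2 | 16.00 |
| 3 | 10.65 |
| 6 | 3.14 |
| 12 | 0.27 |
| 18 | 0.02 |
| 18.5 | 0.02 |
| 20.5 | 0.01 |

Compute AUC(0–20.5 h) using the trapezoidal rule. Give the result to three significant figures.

Trapezoidal AUC_0→20.5:
  [0→2]: (36.14+16.00)/2 × 2 = 52.14
  [2→3]: (16.00+10.65)/2 × 1 = 13.325
  [3→6]: (10.65+3.14)/2 × 3 = 20.685
  [6→12]: (3.14+0.27)/2 × 6 = 10.23
  [12→18]: (0.27+0.02)/2 × 6 = 0.87
  [18→18.5]: (0.02+0.02)/2 × 0.5 = 0.01
  [18.5→20.5]: (0.02+0.01)/2 × 2 = 0.03
  Sum = 97.29 µg/mL·h

AUC = 97.3 µg/mL·h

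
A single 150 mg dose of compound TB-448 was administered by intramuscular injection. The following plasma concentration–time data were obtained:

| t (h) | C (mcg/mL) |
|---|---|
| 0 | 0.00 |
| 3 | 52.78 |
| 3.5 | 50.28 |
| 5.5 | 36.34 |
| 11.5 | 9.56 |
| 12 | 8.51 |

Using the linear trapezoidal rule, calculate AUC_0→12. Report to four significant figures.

Trapezoidal AUC_0→12:
  [0→3]: (0.00+52.78)/2 × 3 = 79.17
  [3→3.5]: (52.78+50.28)/2 × 0.5 = 25.765
  [3.5→5.5]: (50.28+36.34)/2 × 2 = 86.62
  [5.5→11.5]: (36.34+9.56)/2 × 6 = 137.7
  [11.5→12]: (9.56+8.51)/2 × 0.5 = 4.5175
  Sum = 333.7725 mcg/mL·h

AUC = 333.8 mcg/mL·h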